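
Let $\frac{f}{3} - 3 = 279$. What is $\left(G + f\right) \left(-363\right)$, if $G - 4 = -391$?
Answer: $-166617$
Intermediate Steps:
$f = 846$ ($f = 9 + 3 \cdot 279 = 9 + 837 = 846$)
$G = -387$ ($G = 4 - 391 = -387$)
$\left(G + f\right) \left(-363\right) = \left(-387 + 846\right) \left(-363\right) = 459 \left(-363\right) = -166617$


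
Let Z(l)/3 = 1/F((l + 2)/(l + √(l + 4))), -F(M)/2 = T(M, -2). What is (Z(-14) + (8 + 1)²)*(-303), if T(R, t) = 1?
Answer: -48177/2 ≈ -24089.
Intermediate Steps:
F(M) = -2 (F(M) = -2*1 = -2)
Z(l) = -3/2 (Z(l) = 3/(-2) = 3*(-½) = -3/2)
(Z(-14) + (8 + 1)²)*(-303) = (-3/2 + (8 + 1)²)*(-303) = (-3/2 + 9²)*(-303) = (-3/2 + 81)*(-303) = (159/2)*(-303) = -48177/2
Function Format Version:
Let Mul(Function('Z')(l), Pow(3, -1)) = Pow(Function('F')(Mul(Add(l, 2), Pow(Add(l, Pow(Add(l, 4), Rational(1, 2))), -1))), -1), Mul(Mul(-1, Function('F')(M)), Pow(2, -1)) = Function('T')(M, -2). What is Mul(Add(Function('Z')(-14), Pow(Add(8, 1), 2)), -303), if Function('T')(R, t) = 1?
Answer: Rational(-48177, 2) ≈ -24089.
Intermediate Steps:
Function('F')(M) = -2 (Function('F')(M) = Mul(-2, 1) = -2)
Function('Z')(l) = Rational(-3, 2) (Function('Z')(l) = Mul(3, Pow(-2, -1)) = Mul(3, Rational(-1, 2)) = Rational(-3, 2))
Mul(Add(Function('Z')(-14), Pow(Add(8, 1), 2)), -303) = Mul(Add(Rational(-3, 2), Pow(Add(8, 1), 2)), -303) = Mul(Add(Rational(-3, 2), Pow(9, 2)), -303) = Mul(Add(Rational(-3, 2), 81), -303) = Mul(Rational(159, 2), -303) = Rational(-48177, 2)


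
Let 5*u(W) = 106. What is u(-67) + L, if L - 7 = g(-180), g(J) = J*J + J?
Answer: 161241/5 ≈ 32248.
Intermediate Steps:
g(J) = J + J² (g(J) = J² + J = J + J²)
u(W) = 106/5 (u(W) = (⅕)*106 = 106/5)
L = 32227 (L = 7 - 180*(1 - 180) = 7 - 180*(-179) = 7 + 32220 = 32227)
u(-67) + L = 106/5 + 32227 = 161241/5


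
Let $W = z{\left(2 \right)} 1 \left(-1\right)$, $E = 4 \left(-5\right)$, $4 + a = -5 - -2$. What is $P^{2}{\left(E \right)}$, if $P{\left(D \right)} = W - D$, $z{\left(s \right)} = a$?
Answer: $729$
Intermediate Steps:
$a = -7$ ($a = -4 - 3 = -7$)
$z{\left(s \right)} = -7$
$E = -20$
$W = 7$ ($W = \left(-7\right) 1 \left(-1\right) = \left(-7\right) \left(-1\right) = 7$)
$P{\left(D \right)} = 7 - D$
$P^{2}{\left(E \right)} = \left(7 - -20\right)^{2} = \left(7 + 20\right)^{2} = 27^{2} = 729$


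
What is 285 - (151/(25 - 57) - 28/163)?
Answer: 1512069/5216 ≈ 289.89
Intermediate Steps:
285 - (151/(25 - 57) - 28/163) = 285 - (151/(-32) - 28*1/163) = 285 - (151*(-1/32) - 28/163) = 285 - (-151/32 - 28/163) = 285 - 1*(-25509/5216) = 285 + 25509/5216 = 1512069/5216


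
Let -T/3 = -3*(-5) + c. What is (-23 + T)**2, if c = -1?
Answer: 4225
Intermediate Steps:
T = -42 (T = -3*(-3*(-5) - 1) = -3*(15 - 1) = -3*14 = -42)
(-23 + T)**2 = (-23 - 42)**2 = (-65)**2 = 4225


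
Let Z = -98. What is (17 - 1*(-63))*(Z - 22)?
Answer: -9600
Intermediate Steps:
(17 - 1*(-63))*(Z - 22) = (17 - 1*(-63))*(-98 - 22) = (17 + 63)*(-120) = 80*(-120) = -9600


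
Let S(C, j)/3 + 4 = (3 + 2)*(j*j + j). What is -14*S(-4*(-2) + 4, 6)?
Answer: -8652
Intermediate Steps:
S(C, j) = -12 + 15*j + 15*j² (S(C, j) = -12 + 3*((3 + 2)*(j*j + j)) = -12 + 3*(5*(j² + j)) = -12 + 3*(5*(j + j²)) = -12 + 3*(5*j + 5*j²) = -12 + (15*j + 15*j²) = -12 + 15*j + 15*j²)
-14*S(-4*(-2) + 4, 6) = -14*(-12 + 15*6 + 15*6²) = -14*(-12 + 90 + 15*36) = -14*(-12 + 90 + 540) = -14*618 = -8652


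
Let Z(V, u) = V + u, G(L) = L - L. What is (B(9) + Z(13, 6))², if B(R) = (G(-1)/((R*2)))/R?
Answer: 361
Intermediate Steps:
G(L) = 0
B(R) = 0 (B(R) = (0/((R*2)))/R = (0/((2*R)))/R = (0*(1/(2*R)))/R = 0/R = 0)
(B(9) + Z(13, 6))² = (0 + (13 + 6))² = (0 + 19)² = 19² = 361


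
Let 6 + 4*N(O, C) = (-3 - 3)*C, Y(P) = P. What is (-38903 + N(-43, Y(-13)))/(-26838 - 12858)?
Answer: 38885/39696 ≈ 0.97957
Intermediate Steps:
N(O, C) = -3/2 - 3*C/2 (N(O, C) = -3/2 + ((-3 - 3)*C)/4 = -3/2 + (-6*C)/4 = -3/2 - 3*C/2)
(-38903 + N(-43, Y(-13)))/(-26838 - 12858) = (-38903 + (-3/2 - 3/2*(-13)))/(-26838 - 12858) = (-38903 + (-3/2 + 39/2))/(-39696) = (-38903 + 18)*(-1/39696) = -38885*(-1/39696) = 38885/39696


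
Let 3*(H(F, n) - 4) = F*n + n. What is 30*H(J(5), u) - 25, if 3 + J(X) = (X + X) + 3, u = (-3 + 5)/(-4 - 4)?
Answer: 135/2 ≈ 67.500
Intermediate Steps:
u = -¼ (u = 2/(-8) = 2*(-⅛) = -¼ ≈ -0.25000)
J(X) = 2*X (J(X) = -3 + ((X + X) + 3) = -3 + (2*X + 3) = -3 + (3 + 2*X) = 2*X)
H(F, n) = 4 + n/3 + F*n/3 (H(F, n) = 4 + (F*n + n)/3 = 4 + (n + F*n)/3 = 4 + (n/3 + F*n/3) = 4 + n/3 + F*n/3)
30*H(J(5), u) - 25 = 30*(4 + (⅓)*(-¼) + (⅓)*(2*5)*(-¼)) - 25 = 30*(4 - 1/12 + (⅓)*10*(-¼)) - 25 = 30*(4 - 1/12 - ⅚) - 25 = 30*(37/12) - 25 = 185/2 - 25 = 135/2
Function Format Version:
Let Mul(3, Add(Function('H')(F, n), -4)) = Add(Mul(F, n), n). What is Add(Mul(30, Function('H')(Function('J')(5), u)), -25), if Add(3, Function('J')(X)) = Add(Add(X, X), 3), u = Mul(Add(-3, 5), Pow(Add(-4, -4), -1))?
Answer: Rational(135, 2) ≈ 67.500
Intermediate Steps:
u = Rational(-1, 4) (u = Mul(2, Pow(-8, -1)) = Mul(2, Rational(-1, 8)) = Rational(-1, 4) ≈ -0.25000)
Function('J')(X) = Mul(2, X) (Function('J')(X) = Add(-3, Add(Add(X, X), 3)) = Add(-3, Add(Mul(2, X), 3)) = Add(-3, Add(3, Mul(2, X))) = Mul(2, X))
Function('H')(F, n) = Add(4, Mul(Rational(1, 3), n), Mul(Rational(1, 3), F, n)) (Function('H')(F, n) = Add(4, Mul(Rational(1, 3), Add(Mul(F, n), n))) = Add(4, Mul(Rational(1, 3), Add(n, Mul(F, n)))) = Add(4, Add(Mul(Rational(1, 3), n), Mul(Rational(1, 3), F, n))) = Add(4, Mul(Rational(1, 3), n), Mul(Rational(1, 3), F, n)))
Add(Mul(30, Function('H')(Function('J')(5), u)), -25) = Add(Mul(30, Add(4, Mul(Rational(1, 3), Rational(-1, 4)), Mul(Rational(1, 3), Mul(2, 5), Rational(-1, 4)))), -25) = Add(Mul(30, Add(4, Rational(-1, 12), Mul(Rational(1, 3), 10, Rational(-1, 4)))), -25) = Add(Mul(30, Add(4, Rational(-1, 12), Rational(-5, 6))), -25) = Add(Mul(30, Rational(37, 12)), -25) = Add(Rational(185, 2), -25) = Rational(135, 2)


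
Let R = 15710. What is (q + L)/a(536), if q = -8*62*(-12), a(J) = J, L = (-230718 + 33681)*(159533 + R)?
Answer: -34529349039/536 ≈ -6.4420e+7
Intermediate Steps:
L = -34529354991 (L = (-230718 + 33681)*(159533 + 15710) = -197037*175243 = -34529354991)
q = 5952 (q = -496*(-12) = 5952)
(q + L)/a(536) = (5952 - 34529354991)/536 = -34529349039*1/536 = -34529349039/536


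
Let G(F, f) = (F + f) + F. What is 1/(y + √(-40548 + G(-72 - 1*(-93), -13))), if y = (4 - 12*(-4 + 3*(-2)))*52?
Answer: 6448/41617223 - I*√40519/41617223 ≈ 0.00015494 - 4.8368e-6*I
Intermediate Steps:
G(F, f) = f + 2*F
y = 6448 (y = (4 - 12*(-4 - 6))*52 = (4 - 12*(-10))*52 = (4 + 120)*52 = 124*52 = 6448)
1/(y + √(-40548 + G(-72 - 1*(-93), -13))) = 1/(6448 + √(-40548 + (-13 + 2*(-72 - 1*(-93))))) = 1/(6448 + √(-40548 + (-13 + 2*(-72 + 93)))) = 1/(6448 + √(-40548 + (-13 + 2*21))) = 1/(6448 + √(-40548 + (-13 + 42))) = 1/(6448 + √(-40548 + 29)) = 1/(6448 + √(-40519)) = 1/(6448 + I*√40519)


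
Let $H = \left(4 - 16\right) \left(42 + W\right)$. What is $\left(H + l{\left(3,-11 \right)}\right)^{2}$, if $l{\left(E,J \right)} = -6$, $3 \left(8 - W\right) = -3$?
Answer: $381924$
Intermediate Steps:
$W = 9$ ($W = 8 - -1 = 8 + 1 = 9$)
$H = -612$ ($H = \left(4 - 16\right) \left(42 + 9\right) = \left(-12\right) 51 = -612$)
$\left(H + l{\left(3,-11 \right)}\right)^{2} = \left(-612 - 6\right)^{2} = \left(-618\right)^{2} = 381924$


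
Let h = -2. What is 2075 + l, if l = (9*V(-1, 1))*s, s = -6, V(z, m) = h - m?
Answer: 2237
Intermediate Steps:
V(z, m) = -2 - m
l = 162 (l = (9*(-2 - 1*1))*(-6) = (9*(-2 - 1))*(-6) = (9*(-3))*(-6) = -27*(-6) = 162)
2075 + l = 2075 + 162 = 2237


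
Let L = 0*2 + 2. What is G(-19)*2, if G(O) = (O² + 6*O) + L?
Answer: 498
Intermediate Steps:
L = 2 (L = 0 + 2 = 2)
G(O) = 2 + O² + 6*O (G(O) = (O² + 6*O) + 2 = 2 + O² + 6*O)
G(-19)*2 = (2 + (-19)² + 6*(-19))*2 = (2 + 361 - 114)*2 = 249*2 = 498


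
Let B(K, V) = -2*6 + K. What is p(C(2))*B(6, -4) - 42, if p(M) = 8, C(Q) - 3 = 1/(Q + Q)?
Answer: -90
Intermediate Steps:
C(Q) = 3 + 1/(2*Q) (C(Q) = 3 + 1/(Q + Q) = 3 + 1/(2*Q))
B(K, V) = -12 + K
p(C(2))*B(6, -4) - 42 = 8*(-12 + 6) - 42 = 8*(-6) - 42 = -48 - 42 = -90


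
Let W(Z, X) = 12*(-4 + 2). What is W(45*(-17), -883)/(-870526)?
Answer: 12/435263 ≈ 2.7570e-5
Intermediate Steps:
W(Z, X) = -24 (W(Z, X) = 12*(-2) = -24)
W(45*(-17), -883)/(-870526) = -24/(-870526) = -24*(-1/870526) = 12/435263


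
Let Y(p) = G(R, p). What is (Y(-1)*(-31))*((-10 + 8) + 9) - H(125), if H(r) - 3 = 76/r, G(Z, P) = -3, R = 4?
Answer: 80924/125 ≈ 647.39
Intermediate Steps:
H(r) = 3 + 76/r
Y(p) = -3
(Y(-1)*(-31))*((-10 + 8) + 9) - H(125) = (-3*(-31))*((-10 + 8) + 9) - (3 + 76/125) = 93*(-2 + 9) - (3 + 76*(1/125)) = 93*7 - (3 + 76/125) = 651 - 1*451/125 = 651 - 451/125 = 80924/125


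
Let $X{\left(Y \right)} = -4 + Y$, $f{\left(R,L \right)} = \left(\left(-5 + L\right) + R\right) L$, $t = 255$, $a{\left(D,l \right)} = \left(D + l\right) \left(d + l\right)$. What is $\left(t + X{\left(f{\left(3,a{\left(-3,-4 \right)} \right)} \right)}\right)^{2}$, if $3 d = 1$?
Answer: $\frac{59691076}{81} \approx 7.3693 \cdot 10^{5}$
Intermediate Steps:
$d = \frac{1}{3}$ ($d = \frac{1}{3} \cdot 1 = \frac{1}{3} \approx 0.33333$)
$a{\left(D,l \right)} = \left(\frac{1}{3} + l\right) \left(D + l\right)$ ($a{\left(D,l \right)} = \left(D + l\right) \left(\frac{1}{3} + l\right) = \left(\frac{1}{3} + l\right) \left(D + l\right)$)
$f{\left(R,L \right)} = L \left(-5 + L + R\right)$ ($f{\left(R,L \right)} = \left(-5 + L + R\right) L = L \left(-5 + L + R\right)$)
$\left(t + X{\left(f{\left(3,a{\left(-3,-4 \right)} \right)} \right)}\right)^{2} = \left(255 - \left(4 - \left(\left(-4\right)^{2} + \frac{1}{3} \left(-3\right) + \frac{1}{3} \left(-4\right) - -12\right) \left(-5 + \left(\left(-4\right)^{2} + \frac{1}{3} \left(-3\right) + \frac{1}{3} \left(-4\right) - -12\right) + 3\right)\right)\right)^{2} = \left(255 - \left(4 - \left(16 - 1 - \frac{4}{3} + 12\right) \left(-5 + \left(16 - 1 - \frac{4}{3} + 12\right) + 3\right)\right)\right)^{2} = \left(255 - \left(4 - \frac{77 \left(-5 + \frac{77}{3} + 3\right)}{3}\right)\right)^{2} = \left(255 + \left(-4 + \frac{77}{3} \cdot \frac{71}{3}\right)\right)^{2} = \left(255 + \left(-4 + \frac{5467}{9}\right)\right)^{2} = \left(255 + \frac{5431}{9}\right)^{2} = \left(\frac{7726}{9}\right)^{2} = \frac{59691076}{81}$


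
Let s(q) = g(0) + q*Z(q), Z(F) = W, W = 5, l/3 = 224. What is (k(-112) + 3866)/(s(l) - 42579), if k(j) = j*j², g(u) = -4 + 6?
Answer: 1401062/39217 ≈ 35.726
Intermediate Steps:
g(u) = 2
l = 672 (l = 3*224 = 672)
k(j) = j³
Z(F) = 5
s(q) = 2 + 5*q (s(q) = 2 + q*5 = 2 + 5*q)
(k(-112) + 3866)/(s(l) - 42579) = ((-112)³ + 3866)/((2 + 5*672) - 42579) = (-1404928 + 3866)/((2 + 3360) - 42579) = -1401062/(3362 - 42579) = -1401062/(-39217) = -1401062*(-1/39217) = 1401062/39217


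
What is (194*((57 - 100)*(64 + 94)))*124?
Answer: -163436464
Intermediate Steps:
(194*((57 - 100)*(64 + 94)))*124 = (194*(-43*158))*124 = (194*(-6794))*124 = -1318036*124 = -163436464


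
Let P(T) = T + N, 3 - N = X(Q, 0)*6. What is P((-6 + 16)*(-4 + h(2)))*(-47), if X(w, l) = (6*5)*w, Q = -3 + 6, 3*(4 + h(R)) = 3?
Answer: 28529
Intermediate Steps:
h(R) = -3 (h(R) = -4 + (1/3)*3 = -4 + 1 = -3)
Q = 3
X(w, l) = 30*w
N = -537 (N = 3 - 30*3*6 = 3 - 90*6 = 3 - 1*540 = 3 - 540 = -537)
P(T) = -537 + T (P(T) = T - 537 = -537 + T)
P((-6 + 16)*(-4 + h(2)))*(-47) = (-537 + (-6 + 16)*(-4 - 3))*(-47) = (-537 + 10*(-7))*(-47) = (-537 - 70)*(-47) = -607*(-47) = 28529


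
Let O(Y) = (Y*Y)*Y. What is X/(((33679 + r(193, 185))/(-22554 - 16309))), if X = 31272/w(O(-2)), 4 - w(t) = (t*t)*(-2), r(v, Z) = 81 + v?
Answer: -9206998/33953 ≈ -271.17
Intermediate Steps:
O(Y) = Y**3 (O(Y) = Y**2*Y = Y**3)
w(t) = 4 + 2*t**2 (w(t) = 4 - t*t*(-2) = 4 - t**2*(-2) = 4 - (-2)*t**2 = 4 + 2*t**2)
X = 2606/11 (X = 31272/(4 + 2*((-2)**3)**2) = 31272/(4 + 2*(-8)**2) = 31272/(4 + 2*64) = 31272/(4 + 128) = 31272/132 = 31272*(1/132) = 2606/11 ≈ 236.91)
X/(((33679 + r(193, 185))/(-22554 - 16309))) = 2606/(11*(((33679 + (81 + 193))/(-22554 - 16309)))) = 2606/(11*(((33679 + 274)/(-38863)))) = 2606/(11*((33953*(-1/38863)))) = 2606/(11*(-33953/38863)) = (2606/11)*(-38863/33953) = -9206998/33953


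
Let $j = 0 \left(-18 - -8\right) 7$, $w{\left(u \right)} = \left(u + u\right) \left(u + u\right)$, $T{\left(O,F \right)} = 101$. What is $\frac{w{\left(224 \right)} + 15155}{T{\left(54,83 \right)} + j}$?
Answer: $\frac{215859}{101} \approx 2137.2$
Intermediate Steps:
$w{\left(u \right)} = 4 u^{2}$ ($w{\left(u \right)} = 2 u 2 u = 4 u^{2}$)
$j = 0$ ($j = 0 \left(-18 + 8\right) 7 = 0 \left(-10\right) 7 = 0 \cdot 7 = 0$)
$\frac{w{\left(224 \right)} + 15155}{T{\left(54,83 \right)} + j} = \frac{4 \cdot 224^{2} + 15155}{101 + 0} = \frac{4 \cdot 50176 + 15155}{101} = \left(200704 + 15155\right) \frac{1}{101} = 215859 \cdot \frac{1}{101} = \frac{215859}{101}$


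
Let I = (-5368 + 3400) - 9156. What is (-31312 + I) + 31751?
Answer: -10685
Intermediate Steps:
I = -11124 (I = -1968 - 9156 = -11124)
(-31312 + I) + 31751 = (-31312 - 11124) + 31751 = -42436 + 31751 = -10685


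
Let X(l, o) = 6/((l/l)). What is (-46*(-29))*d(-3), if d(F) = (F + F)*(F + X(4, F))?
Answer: -24012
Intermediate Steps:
X(l, o) = 6 (X(l, o) = 6/1 = 6*1 = 6)
d(F) = 2*F*(6 + F) (d(F) = (F + F)*(F + 6) = (2*F)*(6 + F) = 2*F*(6 + F))
(-46*(-29))*d(-3) = (-46*(-29))*(2*(-3)*(6 - 3)) = 1334*(2*(-3)*3) = 1334*(-18) = -24012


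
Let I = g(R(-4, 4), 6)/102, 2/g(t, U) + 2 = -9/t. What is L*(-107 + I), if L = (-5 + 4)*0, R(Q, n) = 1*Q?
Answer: 0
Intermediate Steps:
R(Q, n) = Q
g(t, U) = 2/(-2 - 9/t)
L = 0 (L = -1*0 = 0)
I = 4/51 (I = -2*(-4)/(9 + 2*(-4))/102 = -2*(-4)/(9 - 8)*(1/102) = -2*(-4)/1*(1/102) = -2*(-4)*1*(1/102) = 8*(1/102) = 4/51 ≈ 0.078431)
L*(-107 + I) = 0*(-107 + 4/51) = 0*(-5453/51) = 0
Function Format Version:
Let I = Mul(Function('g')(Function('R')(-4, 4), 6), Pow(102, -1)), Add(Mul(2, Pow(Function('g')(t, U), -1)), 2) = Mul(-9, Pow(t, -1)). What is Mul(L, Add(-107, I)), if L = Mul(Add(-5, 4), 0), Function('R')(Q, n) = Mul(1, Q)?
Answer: 0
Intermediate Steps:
Function('R')(Q, n) = Q
Function('g')(t, U) = Mul(2, Pow(Add(-2, Mul(-9, Pow(t, -1))), -1))
L = 0 (L = Mul(-1, 0) = 0)
I = Rational(4, 51) (I = Mul(Mul(-2, -4, Pow(Add(9, Mul(2, -4)), -1)), Pow(102, -1)) = Mul(Mul(-2, -4, Pow(Add(9, -8), -1)), Rational(1, 102)) = Mul(Mul(-2, -4, Pow(1, -1)), Rational(1, 102)) = Mul(Mul(-2, -4, 1), Rational(1, 102)) = Mul(8, Rational(1, 102)) = Rational(4, 51) ≈ 0.078431)
Mul(L, Add(-107, I)) = Mul(0, Add(-107, Rational(4, 51))) = Mul(0, Rational(-5453, 51)) = 0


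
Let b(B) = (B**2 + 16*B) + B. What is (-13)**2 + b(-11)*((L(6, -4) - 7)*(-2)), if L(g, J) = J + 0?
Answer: -1283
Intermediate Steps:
L(g, J) = J
b(B) = B**2 + 17*B
(-13)**2 + b(-11)*((L(6, -4) - 7)*(-2)) = (-13)**2 + (-11*(17 - 11))*((-4 - 7)*(-2)) = 169 + (-11*6)*(-11*(-2)) = 169 - 66*22 = 169 - 1452 = -1283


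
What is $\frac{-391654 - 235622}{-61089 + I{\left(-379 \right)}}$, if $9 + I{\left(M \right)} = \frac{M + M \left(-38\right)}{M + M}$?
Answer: $\frac{1254552}{122233} \approx 10.264$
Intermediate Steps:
$I{\left(M \right)} = - \frac{55}{2}$ ($I{\left(M \right)} = -9 + \frac{M + M \left(-38\right)}{M + M} = -9 + \frac{M - 38 M}{2 M} = -9 + - 37 M \frac{1}{2 M} = -9 - \frac{37}{2} = - \frac{55}{2}$)
$\frac{-391654 - 235622}{-61089 + I{\left(-379 \right)}} = \frac{-391654 - 235622}{-61089 - \frac{55}{2}} = - \frac{627276}{- \frac{122233}{2}} = \left(-627276\right) \left(- \frac{2}{122233}\right) = \frac{1254552}{122233}$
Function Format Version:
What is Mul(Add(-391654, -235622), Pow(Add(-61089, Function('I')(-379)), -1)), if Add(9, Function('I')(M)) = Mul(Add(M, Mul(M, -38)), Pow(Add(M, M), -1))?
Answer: Rational(1254552, 122233) ≈ 10.264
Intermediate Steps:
Function('I')(M) = Rational(-55, 2) (Function('I')(M) = Add(-9, Mul(Add(M, Mul(M, -38)), Pow(Add(M, M), -1))) = Add(-9, Mul(Add(M, Mul(-38, M)), Pow(Mul(2, M), -1))) = Add(-9, Mul(Mul(-37, M), Mul(Rational(1, 2), Pow(M, -1)))) = Add(-9, Rational(-37, 2)) = Rational(-55, 2))
Mul(Add(-391654, -235622), Pow(Add(-61089, Function('I')(-379)), -1)) = Mul(Add(-391654, -235622), Pow(Add(-61089, Rational(-55, 2)), -1)) = Mul(-627276, Pow(Rational(-122233, 2), -1)) = Mul(-627276, Rational(-2, 122233)) = Rational(1254552, 122233)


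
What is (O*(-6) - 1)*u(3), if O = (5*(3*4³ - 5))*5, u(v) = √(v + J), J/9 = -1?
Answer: -28051*I*√6 ≈ -68711.0*I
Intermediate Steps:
J = -9 (J = 9*(-1) = -9)
u(v) = √(-9 + v) (u(v) = √(v - 9) = √(-9 + v))
O = 4675 (O = (5*(3*64 - 5))*5 = (5*(192 - 5))*5 = (5*187)*5 = 935*5 = 4675)
(O*(-6) - 1)*u(3) = (4675*(-6) - 1)*√(-9 + 3) = (-28050 - 1)*√(-6) = -28051*I*√6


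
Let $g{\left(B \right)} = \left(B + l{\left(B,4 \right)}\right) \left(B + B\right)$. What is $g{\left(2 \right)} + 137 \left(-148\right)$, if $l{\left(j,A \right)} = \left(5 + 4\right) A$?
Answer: $-20124$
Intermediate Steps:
$l{\left(j,A \right)} = 9 A$
$g{\left(B \right)} = 2 B \left(36 + B\right)$ ($g{\left(B \right)} = \left(B + 9 \cdot 4\right) \left(B + B\right) = \left(B + 36\right) 2 B = \left(36 + B\right) 2 B = 2 B \left(36 + B\right)$)
$g{\left(2 \right)} + 137 \left(-148\right) = 2 \cdot 2 \left(36 + 2\right) + 137 \left(-148\right) = 2 \cdot 2 \cdot 38 - 20276 = 152 - 20276 = -20124$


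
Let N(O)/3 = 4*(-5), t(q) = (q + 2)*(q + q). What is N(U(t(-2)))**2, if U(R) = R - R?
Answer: 3600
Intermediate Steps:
t(q) = 2*q*(2 + q) (t(q) = (2 + q)*(2*q) = 2*q*(2 + q))
U(R) = 0
N(O) = -60 (N(O) = 3*(4*(-5)) = 3*(-20) = -60)
N(U(t(-2)))**2 = (-60)**2 = 3600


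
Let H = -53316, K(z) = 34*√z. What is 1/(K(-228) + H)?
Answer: -4443/236904952 - 17*I*√57/710714856 ≈ -1.8754e-5 - 1.8059e-7*I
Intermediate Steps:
1/(K(-228) + H) = 1/(34*√(-228) - 53316) = 1/(34*(2*I*√57) - 53316) = 1/(68*I*√57 - 53316) = 1/(-53316 + 68*I*√57)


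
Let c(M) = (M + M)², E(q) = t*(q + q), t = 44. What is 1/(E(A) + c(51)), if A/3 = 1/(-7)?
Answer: 7/72564 ≈ 9.6467e-5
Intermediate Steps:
A = -3/7 (A = 3*(1/(-7)) = 3*(1*(-⅐)) = 3*(-⅐) = -3/7 ≈ -0.42857)
E(q) = 88*q (E(q) = 44*(q + q) = 44*(2*q) = 88*q)
c(M) = 4*M² (c(M) = (2*M)² = 4*M²)
1/(E(A) + c(51)) = 1/(88*(-3/7) + 4*51²) = 1/(-264/7 + 4*2601) = 1/(-264/7 + 10404) = 1/(72564/7) = 7/72564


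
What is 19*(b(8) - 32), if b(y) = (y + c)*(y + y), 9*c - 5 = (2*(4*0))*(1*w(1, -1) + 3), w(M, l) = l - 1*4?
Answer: 17936/9 ≈ 1992.9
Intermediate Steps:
w(M, l) = -4 + l (w(M, l) = l - 4 = -4 + l)
c = 5/9 (c = 5/9 + ((2*(4*0))*(1*(-4 - 1) + 3))/9 = 5/9 + ((2*0)*(1*(-5) + 3))/9 = 5/9 + (0*(-5 + 3))/9 = 5/9 + (0*(-2))/9 = 5/9 + (⅑)*0 = 5/9 + 0 = 5/9 ≈ 0.55556)
b(y) = 2*y*(5/9 + y) (b(y) = (y + 5/9)*(y + y) = (5/9 + y)*(2*y) = 2*y*(5/9 + y))
19*(b(8) - 32) = 19*((2/9)*8*(5 + 9*8) - 32) = 19*((2/9)*8*(5 + 72) - 32) = 19*((2/9)*8*77 - 32) = 19*(1232/9 - 32) = 19*(944/9) = 17936/9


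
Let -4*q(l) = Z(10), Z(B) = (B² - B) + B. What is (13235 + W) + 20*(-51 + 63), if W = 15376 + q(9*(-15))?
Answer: 28826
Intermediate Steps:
Z(B) = B²
q(l) = -25 (q(l) = -¼*10² = -¼*100 = -25)
W = 15351 (W = 15376 - 25 = 15351)
(13235 + W) + 20*(-51 + 63) = (13235 + 15351) + 20*(-51 + 63) = 28586 + 20*12 = 28586 + 240 = 28826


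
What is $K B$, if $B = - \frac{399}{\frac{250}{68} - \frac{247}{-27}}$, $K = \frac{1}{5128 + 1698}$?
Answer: $- \frac{183141}{40181249} \approx -0.0045579$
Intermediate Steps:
$K = \frac{1}{6826} \approx 0.0001465$
$B = - \frac{366282}{11773}$ ($B = - \frac{399}{250 \cdot \frac{1}{68} - - \frac{247}{27}} = - \frac{399}{\frac{125}{34} + \frac{247}{27}} = - \frac{399}{\frac{11773}{918}} = \left(-399\right) \frac{918}{11773} = - \frac{366282}{11773} \approx -31.112$)
$K B = \frac{1}{6826} \left(- \frac{366282}{11773}\right) = - \frac{183141}{40181249}$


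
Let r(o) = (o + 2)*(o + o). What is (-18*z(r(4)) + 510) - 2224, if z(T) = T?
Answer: -2578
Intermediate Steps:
r(o) = 2*o*(2 + o) (r(o) = (2 + o)*(2*o) = 2*o*(2 + o))
(-18*z(r(4)) + 510) - 2224 = (-36*4*(2 + 4) + 510) - 2224 = (-36*4*6 + 510) - 2224 = (-18*48 + 510) - 2224 = (-864 + 510) - 2224 = -354 - 2224 = -2578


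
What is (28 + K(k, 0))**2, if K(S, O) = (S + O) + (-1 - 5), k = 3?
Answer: 625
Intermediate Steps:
K(S, O) = -6 + O + S (K(S, O) = (O + S) - 6 = -6 + O + S)
(28 + K(k, 0))**2 = (28 + (-6 + 0 + 3))**2 = (28 - 3)**2 = 25**2 = 625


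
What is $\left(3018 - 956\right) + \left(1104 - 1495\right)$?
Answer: $1671$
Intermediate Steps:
$\left(3018 - 956\right) + \left(1104 - 1495\right) = 2062 + \left(1104 - 1495\right) = 2062 - 391 = 1671$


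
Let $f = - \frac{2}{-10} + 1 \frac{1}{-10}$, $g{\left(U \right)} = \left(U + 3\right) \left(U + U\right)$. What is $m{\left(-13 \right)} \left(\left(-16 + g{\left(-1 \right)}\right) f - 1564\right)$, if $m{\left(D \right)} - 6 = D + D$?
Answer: $31320$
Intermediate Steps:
$g{\left(U \right)} = 2 U \left(3 + U\right)$ ($g{\left(U \right)} = \left(3 + U\right) 2 U = 2 U \left(3 + U\right)$)
$f = \frac{1}{10}$ ($f = \left(-2\right) \left(- \frac{1}{10}\right) + 1 \left(- \frac{1}{10}\right) = \frac{1}{5} - \frac{1}{10} = \frac{1}{10} \approx 0.1$)
$m{\left(D \right)} = 6 + 2 D$ ($m{\left(D \right)} = 6 + \left(D + D\right) = 6 + 2 D$)
$m{\left(-13 \right)} \left(\left(-16 + g{\left(-1 \right)}\right) f - 1564\right) = \left(6 + 2 \left(-13\right)\right) \left(\left(-16 + 2 \left(-1\right) \left(3 - 1\right)\right) \frac{1}{10} - 1564\right) = \left(6 - 26\right) \left(\left(-16 + 2 \left(-1\right) 2\right) \frac{1}{10} - 1564\right) = - 20 \left(\left(-16 - 4\right) \frac{1}{10} - 1564\right) = - 20 \left(\left(-20\right) \frac{1}{10} - 1564\right) = - 20 \left(-2 - 1564\right) = \left(-20\right) \left(-1566\right) = 31320$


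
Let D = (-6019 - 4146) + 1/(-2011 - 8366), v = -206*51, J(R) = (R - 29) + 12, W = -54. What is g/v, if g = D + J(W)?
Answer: 106218973/109020762 ≈ 0.97430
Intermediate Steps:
J(R) = -17 + R (J(R) = (-29 + R) + 12 = -17 + R)
v = -10506
D = -105482206/10377 (D = -10165 + 1/(-10377) = -10165 - 1/10377 = -105482206/10377 ≈ -10165.)
g = -106218973/10377 (g = -105482206/10377 + (-17 - 54) = -105482206/10377 - 71 = -106218973/10377 ≈ -10236.)
g/v = -106218973/10377/(-10506) = -106218973/10377*(-1/10506) = 106218973/109020762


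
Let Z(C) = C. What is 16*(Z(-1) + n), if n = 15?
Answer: 224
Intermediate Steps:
16*(Z(-1) + n) = 16*(-1 + 15) = 16*14 = 224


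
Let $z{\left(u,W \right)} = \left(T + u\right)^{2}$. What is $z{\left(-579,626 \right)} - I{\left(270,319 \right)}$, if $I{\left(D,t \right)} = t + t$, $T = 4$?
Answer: $329987$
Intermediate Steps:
$z{\left(u,W \right)} = \left(4 + u\right)^{2}$
$I{\left(D,t \right)} = 2 t$
$z{\left(-579,626 \right)} - I{\left(270,319 \right)} = \left(4 - 579\right)^{2} - 2 \cdot 319 = \left(-575\right)^{2} - 638 = 330625 - 638 = 329987$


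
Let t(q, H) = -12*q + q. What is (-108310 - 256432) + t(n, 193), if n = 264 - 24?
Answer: -367382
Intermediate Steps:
n = 240
t(q, H) = -11*q
(-108310 - 256432) + t(n, 193) = (-108310 - 256432) - 11*240 = -364742 - 2640 = -367382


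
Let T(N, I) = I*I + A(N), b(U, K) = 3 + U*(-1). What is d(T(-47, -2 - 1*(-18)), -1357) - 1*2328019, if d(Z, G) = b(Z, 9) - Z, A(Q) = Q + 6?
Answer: -2328446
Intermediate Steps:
A(Q) = 6 + Q
b(U, K) = 3 - U
T(N, I) = 6 + N + I² (T(N, I) = I*I + (6 + N) = I² + (6 + N) = 6 + N + I²)
d(Z, G) = 3 - 2*Z (d(Z, G) = (3 - Z) - Z = 3 - 2*Z)
d(T(-47, -2 - 1*(-18)), -1357) - 1*2328019 = (3 - 2*(6 - 47 + (-2 - 1*(-18))²)) - 1*2328019 = (3 - 2*(6 - 47 + (-2 + 18)²)) - 2328019 = (3 - 2*(6 - 47 + 16²)) - 2328019 = (3 - 2*(6 - 47 + 256)) - 2328019 = (3 - 2*215) - 2328019 = (3 - 430) - 2328019 = -427 - 2328019 = -2328446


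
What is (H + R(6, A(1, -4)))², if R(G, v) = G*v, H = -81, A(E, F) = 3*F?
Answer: 23409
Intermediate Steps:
(H + R(6, A(1, -4)))² = (-81 + 6*(3*(-4)))² = (-81 + 6*(-12))² = (-81 - 72)² = (-153)² = 23409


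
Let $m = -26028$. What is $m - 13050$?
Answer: $-39078$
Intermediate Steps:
$m - 13050 = -26028 - 13050 = -39078$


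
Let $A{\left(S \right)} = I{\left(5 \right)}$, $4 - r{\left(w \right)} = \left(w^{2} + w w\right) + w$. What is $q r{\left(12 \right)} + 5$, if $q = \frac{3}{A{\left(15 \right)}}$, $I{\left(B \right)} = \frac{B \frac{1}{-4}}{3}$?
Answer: $\frac{10681}{5} \approx 2136.2$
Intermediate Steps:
$r{\left(w \right)} = 4 - w - 2 w^{2}$ ($r{\left(w \right)} = 4 - \left(\left(w^{2} + w w\right) + w\right) = 4 - \left(\left(w^{2} + w^{2}\right) + w\right) = 4 - \left(2 w^{2} + w\right) = 4 - \left(w + 2 w^{2}\right) = 4 - w - 2 w^{2}$)
$I{\left(B \right)} = - \frac{B}{12}$ ($I{\left(B \right)} = B \left(- \frac{1}{4}\right) \frac{1}{3} = - \frac{B}{4} \cdot \frac{1}{3} = - \frac{B}{12}$)
$A{\left(S \right)} = - \frac{5}{12}$ ($A{\left(S \right)} = \left(- \frac{1}{12}\right) 5 = - \frac{5}{12}$)
$q = - \frac{36}{5}$ ($q = \frac{3}{- \frac{5}{12}} = 3 \left(- \frac{12}{5}\right) = - \frac{36}{5} \approx -7.2$)
$q r{\left(12 \right)} + 5 = - \frac{36 \left(4 - 12 - 2 \cdot 12^{2}\right)}{5} + 5 = - \frac{36 \left(4 - 12 - 288\right)}{5} + 5 = \left(- \frac{36}{5}\right) \left(-296\right) + 5 = \frac{10656}{5} + 5 = \frac{10681}{5}$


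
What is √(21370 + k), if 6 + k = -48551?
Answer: I*√27187 ≈ 164.88*I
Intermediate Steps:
k = -48557 (k = -6 - 48551 = -48557)
√(21370 + k) = √(21370 - 48557) = √(-27187) = I*√27187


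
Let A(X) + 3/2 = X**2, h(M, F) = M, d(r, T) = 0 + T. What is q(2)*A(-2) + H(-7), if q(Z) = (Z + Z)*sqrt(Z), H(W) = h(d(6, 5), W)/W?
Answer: -5/7 + 10*sqrt(2) ≈ 13.428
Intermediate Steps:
d(r, T) = T
H(W) = 5/W
q(Z) = 2*Z**(3/2) (q(Z) = (2*Z)*sqrt(Z) = 2*Z**(3/2))
A(X) = -3/2 + X**2
q(2)*A(-2) + H(-7) = (2*2**(3/2))*(-3/2 + (-2)**2) + 5/(-7) = (2*(2*sqrt(2)))*(-3/2 + 4) + 5*(-1/7) = (4*sqrt(2))*(5/2) - 5/7 = 10*sqrt(2) - 5/7 = -5/7 + 10*sqrt(2)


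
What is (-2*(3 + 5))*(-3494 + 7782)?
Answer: -68608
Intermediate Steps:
(-2*(3 + 5))*(-3494 + 7782) = -2*8*4288 = -16*4288 = -68608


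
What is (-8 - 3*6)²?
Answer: 676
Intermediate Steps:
(-8 - 3*6)² = (-8 - 18)² = (-26)² = 676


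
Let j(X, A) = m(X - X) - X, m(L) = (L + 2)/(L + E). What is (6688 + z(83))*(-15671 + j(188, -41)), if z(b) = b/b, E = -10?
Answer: -530410944/5 ≈ -1.0608e+8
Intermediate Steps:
m(L) = (2 + L)/(-10 + L) (m(L) = (L + 2)/(L - 10) = (2 + L)/(-10 + L))
j(X, A) = -1/5 - X (j(X, A) = (2 + (X - X))/(-10 + (X - X)) - X = (2 + 0)/(-10 + 0) - X = 2/(-10) - X = -1/10*2 - X = -1/5 - X)
z(b) = 1
(6688 + z(83))*(-15671 + j(188, -41)) = (6688 + 1)*(-15671 + (-1/5 - 1*188)) = 6689*(-15671 + (-1/5 - 188)) = 6689*(-15671 - 941/5) = 6689*(-79296/5) = -530410944/5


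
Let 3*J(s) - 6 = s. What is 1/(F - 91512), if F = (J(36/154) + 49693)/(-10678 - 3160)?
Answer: -1065526/97512241833 ≈ -1.0927e-5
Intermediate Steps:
J(s) = 2 + s/3
F = -3826521/1065526 (F = ((2 + (36/154)/3) + 49693)/(-10678 - 3160) = ((2 + (36*(1/154))/3) + 49693)/(-13838) = ((2 + (⅓)*(18/77)) + 49693)*(-1/13838) = ((2 + 6/77) + 49693)*(-1/13838) = (160/77 + 49693)*(-1/13838) = (3826521/77)*(-1/13838) = -3826521/1065526 ≈ -3.5912)
1/(F - 91512) = 1/(-3826521/1065526 - 91512) = 1/(-97512241833/1065526) = -1065526/97512241833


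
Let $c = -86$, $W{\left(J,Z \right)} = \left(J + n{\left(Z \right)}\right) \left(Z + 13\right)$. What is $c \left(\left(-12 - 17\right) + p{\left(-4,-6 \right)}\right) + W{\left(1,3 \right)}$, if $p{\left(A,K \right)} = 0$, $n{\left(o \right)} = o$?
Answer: $2558$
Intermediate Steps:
$W{\left(J,Z \right)} = \left(13 + Z\right) \left(J + Z\right)$ ($W{\left(J,Z \right)} = \left(J + Z\right) \left(Z + 13\right) = \left(J + Z\right) \left(13 + Z\right) = \left(13 + Z\right) \left(J + Z\right)$)
$c \left(\left(-12 - 17\right) + p{\left(-4,-6 \right)}\right) + W{\left(1,3 \right)} = - 86 \left(\left(-12 - 17\right) + 0\right) + \left(3^{2} + 13 \cdot 1 + 13 \cdot 3 + 1 \cdot 3\right) = - 86 \left(\left(-12 - 17\right) + 0\right) + \left(9 + 13 + 39 + 3\right) = - 86 \left(-29 + 0\right) + 64 = \left(-86\right) \left(-29\right) + 64 = 2494 + 64 = 2558$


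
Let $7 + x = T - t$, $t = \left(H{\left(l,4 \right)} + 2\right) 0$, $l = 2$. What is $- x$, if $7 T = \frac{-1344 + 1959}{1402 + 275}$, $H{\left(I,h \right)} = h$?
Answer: $\frac{27186}{3913} \approx 6.9476$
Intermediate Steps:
$T = \frac{205}{3913}$ ($T = \frac{\left(-1344 + 1959\right) \frac{1}{1402 + 275}}{7} = \frac{615 \cdot \frac{1}{1677}}{7} = \frac{1}{7} \cdot \frac{205}{559} = \frac{205}{3913} \approx 0.052389$)
$t = 0$ ($t = \left(4 + 2\right) 0 = 6 \cdot 0 = 0$)
$x = - \frac{27186}{3913}$ ($x = -7 + \left(\frac{205}{3913} - 0\right) = -7 + \left(\frac{205}{3913} + 0\right) = -7 + \frac{205}{3913} = - \frac{27186}{3913} \approx -6.9476$)
$- x = \left(-1\right) \left(- \frac{27186}{3913}\right) = \frac{27186}{3913}$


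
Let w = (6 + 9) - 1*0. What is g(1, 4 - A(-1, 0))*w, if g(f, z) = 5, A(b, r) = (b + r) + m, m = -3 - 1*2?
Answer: 75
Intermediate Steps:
m = -5 (m = -3 - 2 = -5)
A(b, r) = -5 + b + r (A(b, r) = (b + r) - 5 = -5 + b + r)
w = 15 (w = 15 + 0 = 15)
g(1, 4 - A(-1, 0))*w = 5*15 = 75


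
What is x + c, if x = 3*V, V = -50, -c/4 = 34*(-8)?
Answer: 938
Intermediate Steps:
c = 1088 (c = -136*(-8) = -4*(-272) = 1088)
x = -150 (x = 3*(-50) = -150)
x + c = -150 + 1088 = 938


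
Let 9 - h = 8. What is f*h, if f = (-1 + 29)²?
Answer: 784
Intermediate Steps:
h = 1 (h = 9 - 1*8 = 9 - 8 = 1)
f = 784 (f = 28² = 784)
f*h = 784*1 = 784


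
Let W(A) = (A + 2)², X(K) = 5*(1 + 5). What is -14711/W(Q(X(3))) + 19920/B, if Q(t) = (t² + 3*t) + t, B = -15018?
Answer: -3504508513/2614343452 ≈ -1.3405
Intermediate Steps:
X(K) = 30 (X(K) = 5*6 = 30)
Q(t) = t² + 4*t
W(A) = (2 + A)²
-14711/W(Q(X(3))) + 19920/B = -14711/(2 + 30*(4 + 30))² + 19920/(-15018) = -14711/(2 + 30*34)² + 19920*(-1/15018) = -14711/(2 + 1020)² - 3320/2503 = -14711/(1022²) - 3320/2503 = -14711/1044484 - 3320/2503 = -3504508513/2614343452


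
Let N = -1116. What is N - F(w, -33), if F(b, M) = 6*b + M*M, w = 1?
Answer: -2211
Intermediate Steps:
F(b, M) = M² + 6*b (F(b, M) = 6*b + M² = M² + 6*b)
N - F(w, -33) = -1116 - ((-33)² + 6*1) = -1116 - (1089 + 6) = -1116 - 1*1095 = -1116 - 1095 = -2211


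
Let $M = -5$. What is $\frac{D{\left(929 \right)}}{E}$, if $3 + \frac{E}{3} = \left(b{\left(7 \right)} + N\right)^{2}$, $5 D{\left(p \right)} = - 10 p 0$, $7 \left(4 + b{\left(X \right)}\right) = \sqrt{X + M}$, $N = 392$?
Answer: $0$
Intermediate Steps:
$b{\left(X \right)} = -4 + \frac{\sqrt{-5 + X}}{7}$ ($b{\left(X \right)} = -4 + \frac{\sqrt{X - 5}}{7} = -4 + \frac{\sqrt{-5 + X}}{7}$)
$D{\left(p \right)} = 0$ ($D{\left(p \right)} = \frac{- 10 p 0}{5} = \frac{1}{5} \cdot 0 = 0$)
$E = -9 + 3 \left(388 + \frac{\sqrt{2}}{7}\right)^{2}$ ($E = -9 + 3 \left(\left(-4 + \frac{\sqrt{-5 + 7}}{7}\right) + 392\right)^{2} = -9 + 3 \left(\left(-4 + \frac{\sqrt{2}}{7}\right) + 392\right)^{2} = -9 + 3 \left(388 + \frac{\sqrt{2}}{7}\right)^{2} \approx 4.5209 \cdot 10^{5}$)
$\frac{D{\left(929 \right)}}{E} = \frac{0}{\frac{22129533}{49} + \frac{2328 \sqrt{2}}{7}} = 0$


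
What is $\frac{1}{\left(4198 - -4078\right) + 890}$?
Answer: $\frac{1}{9166} \approx 0.0001091$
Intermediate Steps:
$\frac{1}{\left(4198 - -4078\right) + 890} = \frac{1}{\left(4198 + 4078\right) + 890} = \frac{1}{8276 + 890} = \frac{1}{9166}$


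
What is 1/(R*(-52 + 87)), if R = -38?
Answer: -1/1330 ≈ -0.00075188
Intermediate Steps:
1/(R*(-52 + 87)) = 1/(-38*(-52 + 87)) = 1/(-38*35) = 1/(-1330) = -1/1330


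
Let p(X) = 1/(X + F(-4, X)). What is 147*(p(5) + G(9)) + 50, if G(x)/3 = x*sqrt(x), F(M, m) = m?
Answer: 119717/10 ≈ 11972.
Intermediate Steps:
G(x) = 3*x**(3/2) (G(x) = 3*(x*sqrt(x)) = 3*x**(3/2))
p(X) = 1/(2*X) (p(X) = 1/(X + X) = 1/(2*X))
147*(p(5) + G(9)) + 50 = 147*((1/2)/5 + 3*9**(3/2)) + 50 = 147*((1/2)*(1/5) + 3*27) + 50 = 147*(1/10 + 81) + 50 = 147*(811/10) + 50 = 119217/10 + 50 = 119717/10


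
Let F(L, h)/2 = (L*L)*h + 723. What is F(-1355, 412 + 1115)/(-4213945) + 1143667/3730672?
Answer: -909299391403939/683515070480 ≈ -1330.3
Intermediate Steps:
F(L, h) = 1446 + 2*h*L² (F(L, h) = 2*((L*L)*h + 723) = 2*(L²*h + 723) = 2*(h*L² + 723) = 2*(723 + h*L²) = 1446 + 2*h*L²)
F(-1355, 412 + 1115)/(-4213945) + 1143667/3730672 = (1446 + 2*(412 + 1115)*(-1355)²)/(-4213945) + 1143667/3730672 = (1446 + 2*1527*1836025)*(-1/4213945) + 1143667*(1/3730672) = (1446 + 5607220350)*(-1/4213945) + 1143667/3730672 = 5607221796*(-1/4213945) + 1143667/3730672 = -243792252/183215 + 1143667/3730672 = -909299391403939/683515070480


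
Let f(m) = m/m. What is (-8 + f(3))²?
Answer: 49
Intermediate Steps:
f(m) = 1
(-8 + f(3))² = (-8 + 1)² = (-7)² = 49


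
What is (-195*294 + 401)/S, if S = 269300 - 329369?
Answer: 56929/60069 ≈ 0.94773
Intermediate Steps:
S = -60069
(-195*294 + 401)/S = (-195*294 + 401)/(-60069) = (-57330 + 401)*(-1/60069) = -56929*(-1/60069) = 56929/60069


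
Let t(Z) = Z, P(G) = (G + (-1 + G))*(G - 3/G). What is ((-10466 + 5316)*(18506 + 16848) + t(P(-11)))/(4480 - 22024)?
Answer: 333800231/32164 ≈ 10378.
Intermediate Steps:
P(G) = (-1 + 2*G)*(G - 3/G)
((-10466 + 5316)*(18506 + 16848) + t(P(-11)))/(4480 - 22024) = ((-10466 + 5316)*(18506 + 16848) + (-6 - 1*(-11) + 2*(-11)**2 + 3/(-11)))/(4480 - 22024) = (-5150*35354 + (-6 + 11 + 2*121 + 3*(-1/11)))/(-17544) = (-182073100 + (-6 + 11 + 242 - 3/11))*(-1/17544) = (-182073100 + 2714/11)*(-1/17544) = -2002801386/11*(-1/17544) = 333800231/32164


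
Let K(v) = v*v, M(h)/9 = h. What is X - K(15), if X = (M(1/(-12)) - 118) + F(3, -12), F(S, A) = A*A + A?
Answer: -847/4 ≈ -211.75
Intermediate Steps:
F(S, A) = A + A² (F(S, A) = A² + A = A + A²)
M(h) = 9*h
X = 53/4 (X = (9*(1/(-12)) - 118) - 12*(1 - 12) = (9*(1*(-1/12)) - 118) - 12*(-11) = (9*(-1/12) - 118) + 132 = (-¾ - 118) + 132 = -475/4 + 132 = 53/4 ≈ 13.250)
K(v) = v²
X - K(15) = 53/4 - 1*15² = 53/4 - 1*225 = 53/4 - 225 = -847/4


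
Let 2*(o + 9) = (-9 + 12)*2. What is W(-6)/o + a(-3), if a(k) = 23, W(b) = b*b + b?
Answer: 18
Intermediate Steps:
W(b) = b + b² (W(b) = b² + b = b + b²)
o = -6 (o = -9 + ((-9 + 12)*2)/2 = -9 + (3*2)/2 = -9 + (½)*6 = -9 + 3 = -6)
W(-6)/o + a(-3) = -6*(1 - 6)/(-6) + 23 = -6*(-5)*(-⅙) + 23 = 30*(-⅙) + 23 = -5 + 23 = 18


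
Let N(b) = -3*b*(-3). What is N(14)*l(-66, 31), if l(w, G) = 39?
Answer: 4914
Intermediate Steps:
N(b) = 9*b
N(14)*l(-66, 31) = (9*14)*39 = 126*39 = 4914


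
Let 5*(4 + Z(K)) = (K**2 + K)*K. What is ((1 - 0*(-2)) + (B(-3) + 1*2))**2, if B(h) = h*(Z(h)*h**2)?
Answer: 1083681/25 ≈ 43347.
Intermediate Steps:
Z(K) = -4 + K*(K + K**2)/5 (Z(K) = -4 + ((K**2 + K)*K)/5 = -4 + ((K + K**2)*K)/5 = -4 + (K*(K + K**2))/5 = -4 + K*(K + K**2)/5)
B(h) = h**3*(-4 + h**2/5 + h**3/5) (B(h) = h*((-4 + h**2/5 + h**3/5)*h**2) = h*(h**2*(-4 + h**2/5 + h**3/5)) = h**3*(-4 + h**2/5 + h**3/5))
((1 - 0*(-2)) + (B(-3) + 1*2))**2 = ((1 - 0*(-2)) + ((1/5)*(-3)**3*(-20 + (-3)**2 + (-3)**3) + 1*2))**2 = ((1 - 1*0) + ((1/5)*(-27)*(-20 + 9 - 27) + 2))**2 = ((1 + 0) + ((1/5)*(-27)*(-38) + 2))**2 = (1 + (1026/5 + 2))**2 = (1 + 1036/5)**2 = (1041/5)**2 = 1083681/25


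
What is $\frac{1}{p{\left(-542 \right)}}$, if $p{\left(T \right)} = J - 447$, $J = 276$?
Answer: $- \frac{1}{171} \approx -0.005848$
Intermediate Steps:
$p{\left(T \right)} = -171$ ($p{\left(T \right)} = 276 - 447 = -171$)
$\frac{1}{p{\left(-542 \right)}} = \frac{1}{-171} = - \frac{1}{171}$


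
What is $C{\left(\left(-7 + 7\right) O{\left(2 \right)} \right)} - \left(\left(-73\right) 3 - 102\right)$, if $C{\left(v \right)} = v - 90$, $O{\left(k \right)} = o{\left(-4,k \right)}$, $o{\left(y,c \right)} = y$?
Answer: $231$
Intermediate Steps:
$O{\left(k \right)} = -4$
$C{\left(v \right)} = -90 + v$
$C{\left(\left(-7 + 7\right) O{\left(2 \right)} \right)} - \left(\left(-73\right) 3 - 102\right) = \left(-90 + \left(-7 + 7\right) \left(-4\right)\right) - \left(\left(-73\right) 3 - 102\right) = \left(-90 + 0 \left(-4\right)\right) - \left(-219 - 102\right) = \left(-90 + 0\right) - -321 = -90 + 321 = 231$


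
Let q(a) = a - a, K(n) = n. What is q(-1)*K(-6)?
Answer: 0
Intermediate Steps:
q(a) = 0
q(-1)*K(-6) = 0*(-6) = 0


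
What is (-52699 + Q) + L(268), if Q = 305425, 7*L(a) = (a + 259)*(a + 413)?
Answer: 2127969/7 ≈ 3.0400e+5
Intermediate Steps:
L(a) = (259 + a)*(413 + a)/7 (L(a) = ((a + 259)*(a + 413))/7 = ((259 + a)*(413 + a))/7 = (259 + a)*(413 + a)/7)
(-52699 + Q) + L(268) = (-52699 + 305425) + (15281 + 96*268 + (1/7)*268**2) = 252726 + (15281 + 25728 + (1/7)*71824) = 252726 + (15281 + 25728 + 71824/7) = 252726 + 358887/7 = 2127969/7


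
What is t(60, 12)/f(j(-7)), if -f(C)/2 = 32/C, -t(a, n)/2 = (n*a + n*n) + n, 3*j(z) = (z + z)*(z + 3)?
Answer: 511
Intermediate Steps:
j(z) = 2*z*(3 + z)/3 (j(z) = ((z + z)*(z + 3))/3 = ((2*z)*(3 + z))/3 = (2*z*(3 + z))/3 = 2*z*(3 + z)/3)
t(a, n) = -2*n - 2*n² - 2*a*n (t(a, n) = -2*((n*a + n*n) + n) = -2*((a*n + n²) + n) = -2*((n² + a*n) + n) = -2*(n + n² + a*n) = -2*n - 2*n² - 2*a*n)
f(C) = -64/C
t(60, 12)/f(j(-7)) = (-2*12*(1 + 60 + 12))/((-64*(-3/(14*(3 - 7))))) = (-2*12*73)/((-64/((⅔)*(-7)*(-4)))) = -1752/((-64/56/3)) = -1752/((-64*3/56)) = -1752/(-24/7) = -1752*(-7/24) = 511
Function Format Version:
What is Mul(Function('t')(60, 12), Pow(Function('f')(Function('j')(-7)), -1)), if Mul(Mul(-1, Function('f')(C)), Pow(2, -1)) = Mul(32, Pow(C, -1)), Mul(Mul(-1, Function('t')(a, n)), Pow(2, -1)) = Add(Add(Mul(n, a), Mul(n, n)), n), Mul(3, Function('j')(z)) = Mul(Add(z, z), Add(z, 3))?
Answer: 511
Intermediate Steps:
Function('j')(z) = Mul(Rational(2, 3), z, Add(3, z)) (Function('j')(z) = Mul(Rational(1, 3), Mul(Add(z, z), Add(z, 3))) = Mul(Rational(1, 3), Mul(Mul(2, z), Add(3, z))) = Mul(Rational(1, 3), Mul(2, z, Add(3, z))) = Mul(Rational(2, 3), z, Add(3, z)))
Function('t')(a, n) = Add(Mul(-2, n), Mul(-2, Pow(n, 2)), Mul(-2, a, n)) (Function('t')(a, n) = Mul(-2, Add(Add(Mul(n, a), Mul(n, n)), n)) = Mul(-2, Add(Add(Mul(a, n), Pow(n, 2)), n)) = Mul(-2, Add(Add(Pow(n, 2), Mul(a, n)), n)) = Mul(-2, Add(n, Pow(n, 2), Mul(a, n))) = Add(Mul(-2, n), Mul(-2, Pow(n, 2)), Mul(-2, a, n)))
Function('f')(C) = Mul(-64, Pow(C, -1)) (Function('f')(C) = Mul(-2, Mul(32, Pow(C, -1))) = Mul(-64, Pow(C, -1)))
Mul(Function('t')(60, 12), Pow(Function('f')(Function('j')(-7)), -1)) = Mul(Mul(-2, 12, Add(1, 60, 12)), Pow(Mul(-64, Pow(Mul(Rational(2, 3), -7, Add(3, -7)), -1)), -1)) = Mul(Mul(-2, 12, 73), Pow(Mul(-64, Pow(Mul(Rational(2, 3), -7, -4), -1)), -1)) = Mul(-1752, Pow(Mul(-64, Pow(Rational(56, 3), -1)), -1)) = Mul(-1752, Pow(Mul(-64, Rational(3, 56)), -1)) = Mul(-1752, Pow(Rational(-24, 7), -1)) = Mul(-1752, Rational(-7, 24)) = 511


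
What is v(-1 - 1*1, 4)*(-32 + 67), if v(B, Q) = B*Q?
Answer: -280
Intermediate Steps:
v(-1 - 1*1, 4)*(-32 + 67) = ((-1 - 1*1)*4)*(-32 + 67) = ((-1 - 1)*4)*35 = -2*4*35 = -8*35 = -280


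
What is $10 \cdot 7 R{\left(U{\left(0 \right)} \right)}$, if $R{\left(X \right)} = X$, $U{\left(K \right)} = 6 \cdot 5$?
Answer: $2100$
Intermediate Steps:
$U{\left(K \right)} = 30$
$10 \cdot 7 R{\left(U{\left(0 \right)} \right)} = 10 \cdot 7 \cdot 30 = 70 \cdot 30 = 2100$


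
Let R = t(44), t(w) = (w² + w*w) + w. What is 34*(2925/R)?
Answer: 49725/1958 ≈ 25.396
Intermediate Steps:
t(w) = w + 2*w² (t(w) = (w² + w²) + w = 2*w² + w = w + 2*w²)
R = 3916 (R = 44*(1 + 2*44) = 44*(1 + 88) = 44*89 = 3916)
34*(2925/R) = 34*(2925/3916) = 49725/1958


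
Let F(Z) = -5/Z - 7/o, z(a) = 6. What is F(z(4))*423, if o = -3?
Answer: 1269/2 ≈ 634.50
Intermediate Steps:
F(Z) = 7/3 - 5/Z (F(Z) = -5/Z - 7/(-3) = -5/Z - 7*(-⅓) = -5/Z + 7/3 = 7/3 - 5/Z)
F(z(4))*423 = (7/3 - 5/6)*423 = (7/3 - 5*⅙)*423 = (7/3 - ⅚)*423 = (3/2)*423 = 1269/2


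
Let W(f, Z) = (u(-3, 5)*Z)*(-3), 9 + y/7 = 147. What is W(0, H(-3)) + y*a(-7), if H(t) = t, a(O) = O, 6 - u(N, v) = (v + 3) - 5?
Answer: -6735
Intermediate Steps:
y = 966 (y = -63 + 7*147 = -63 + 1029 = 966)
u(N, v) = 8 - v (u(N, v) = 6 - ((v + 3) - 5) = 6 - ((3 + v) - 5) = 6 - (-2 + v) = 6 + (2 - v) = 8 - v)
W(f, Z) = -9*Z (W(f, Z) = ((8 - 1*5)*Z)*(-3) = ((8 - 5)*Z)*(-3) = (3*Z)*(-3) = -9*Z)
W(0, H(-3)) + y*a(-7) = -9*(-3) + 966*(-7) = 27 - 6762 = -6735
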